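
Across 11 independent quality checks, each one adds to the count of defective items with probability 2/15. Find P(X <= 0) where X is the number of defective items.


P(X<=0) = P(X=0)
= 1792160394037/8649755859375
= 1792160394037/8649755859375

1792160394037/8649755859375


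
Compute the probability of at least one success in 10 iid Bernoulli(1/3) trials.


P(at least one) = 1 - P(none)
P(none) = (1 - 1/3)^10 = (2/3)^10 = 1024/59049
P(at least one) = 1 - 1024/59049 = 58025/59049

58025/59049


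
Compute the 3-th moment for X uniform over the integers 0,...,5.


E[X^3] = (1/6) * sum(x^3 for x=0..5)
= 225/6 = 75/2

75/2


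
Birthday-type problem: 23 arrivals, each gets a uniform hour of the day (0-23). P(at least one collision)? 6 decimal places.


P(all different) = prod((24-i)/24 for i=0..22) = 0.000000
P(at least one match) = 1 - 0.000000 = 1.000000

1.000000


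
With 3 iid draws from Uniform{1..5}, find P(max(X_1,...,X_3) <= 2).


P(max <= 2) = P(all X_i <= 2) = (P(X_1 <= 2))^3
= (2/5)^3 = 8/125

8/125


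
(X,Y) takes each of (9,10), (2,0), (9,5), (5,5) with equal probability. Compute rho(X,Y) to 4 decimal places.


Cov(X,Y) = 8.7500, Var(X) = 8.6875, Var(Y) = 12.5000
rho = Cov/(sqrt(VarX)*sqrt(VarY)) = 0.8397

0.8397


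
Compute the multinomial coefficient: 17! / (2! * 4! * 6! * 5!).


17! = 355687428096000
Denominator: 2!=2 * 4!=24 * 6!=720 * 5!=120
Coefficient = 355687428096000 / 4147200 = 85765680

85765680


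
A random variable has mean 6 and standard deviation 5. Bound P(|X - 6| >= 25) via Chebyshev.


k = 25/5 = 5
Chebyshev: P(|X-mu| >= k*sigma) <= 1/k^2 = 1/5^2 = 1/25

1/25


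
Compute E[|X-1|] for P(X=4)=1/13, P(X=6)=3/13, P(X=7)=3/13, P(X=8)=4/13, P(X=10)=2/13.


E[|X-1|] = sum(g(x)*P(x))
= 3*1/13 + 5*3/13 + 6*3/13 + 7*4/13 + 9*2/13
= 82/13

82/13


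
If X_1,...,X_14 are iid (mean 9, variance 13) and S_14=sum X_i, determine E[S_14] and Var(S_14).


E[S_n] = n*mu = 14*9 = 126
Var(S_n) = n*sigma^2 = 14*13 = 182

E[S_14]=126, Var(S_14)=182


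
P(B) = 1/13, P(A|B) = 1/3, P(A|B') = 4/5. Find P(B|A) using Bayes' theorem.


P(A) = P(A|B)P(B) + P(A|B')P(B') = 1/3*1/13 + 4/5*12/13 = 149/195
P(B|A) = P(A|B)P(B)/P(A) = (1/39)/(149/195) = 5/149

5/149


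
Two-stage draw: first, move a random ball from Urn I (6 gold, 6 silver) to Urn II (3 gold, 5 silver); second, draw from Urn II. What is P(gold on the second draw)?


P(transfer gold) = 6/12 = 1/2; P(transfer silver) = 1/2
If gold transferred: Urn II has 4 gold of 9, so P(gold|gold moved) = 4/9
If silver transferred: Urn II has 3 gold of 9, so P(gold|silver moved) = 1/3
By total probability: P(gold) = 1/2*4/9 + 1/2*1/3 = 7/18

7/18


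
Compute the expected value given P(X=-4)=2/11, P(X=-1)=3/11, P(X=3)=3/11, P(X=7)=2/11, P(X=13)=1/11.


E[X] = sum(x * P(x))
= -4*2/11 - 1*3/11 + 3*3/11 + 7*2/11 + 13*1/11
= 25/11

25/11


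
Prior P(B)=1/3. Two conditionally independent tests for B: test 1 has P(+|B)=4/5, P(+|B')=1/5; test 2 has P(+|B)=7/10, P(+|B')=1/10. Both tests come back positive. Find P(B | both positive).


After test 1: P(+) = 4/5*1/3 + 1/5*2/3 = 2/5
P(B|+) = (4/15)/(2/5) = 2/3
After test 2 (use post1 as new prior): P(+) = 7/10*2/3 + 1/10*1/3 = 1/2
P(B|+,+) = (7/15)/(1/2) = 14/15

14/15


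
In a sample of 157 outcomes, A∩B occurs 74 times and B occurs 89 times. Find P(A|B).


P(A|B) = P(A∩B)/P(B) = (74/157)/(89/157) = 74/89

74/89


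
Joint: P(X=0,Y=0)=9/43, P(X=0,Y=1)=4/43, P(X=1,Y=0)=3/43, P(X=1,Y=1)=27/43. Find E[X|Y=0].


P(Y=0) = 12/43
E[X|Y=0] = (0*9 + 1*3)/12 = 3/12 = 1/4

1/4


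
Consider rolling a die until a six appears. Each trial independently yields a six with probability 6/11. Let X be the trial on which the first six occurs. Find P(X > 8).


P(X > 8) = P(first 8 trials all fail) = (1-p)^8 = (5/11)^8 = 390625/214358881

390625/214358881


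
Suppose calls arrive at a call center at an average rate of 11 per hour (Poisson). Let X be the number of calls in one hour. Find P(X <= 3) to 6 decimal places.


P(X<=3) = e^(-11)*11^0/0! + e^(-11)*11^1/1! + e^(-11)*11^2/2! + e^(-11)*11^3/3!
≈ 0.0000167017 + 0.0001837187 + 0.0010104529 + 0.0037049940
= 0.0049158673
≈ 0.004916

0.004916


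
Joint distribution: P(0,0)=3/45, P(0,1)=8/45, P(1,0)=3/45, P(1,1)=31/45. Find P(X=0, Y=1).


Read from table: P(X=0, Y=1) = 8/45

8/45


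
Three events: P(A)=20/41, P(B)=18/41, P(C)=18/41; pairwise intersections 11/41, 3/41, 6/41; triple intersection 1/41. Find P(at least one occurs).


P(A∪B∪C) = P(A)+P(B)+P(C) - P(AB)-P(AC)-P(BC) + P(ABC)
= 20/41+18/41+18/41 - 11/41-3/41-6/41 + 1/41
= 37/41

37/41


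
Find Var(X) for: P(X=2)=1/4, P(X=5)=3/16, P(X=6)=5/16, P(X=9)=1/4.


E[X] = 89/16, E[X^2] = 595/16
Var(X) = E[X^2] - (E[X])^2 = 595/16 - (89/16)^2 = 1599/256

1599/256


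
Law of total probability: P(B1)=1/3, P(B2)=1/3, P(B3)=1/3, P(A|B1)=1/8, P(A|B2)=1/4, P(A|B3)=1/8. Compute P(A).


P(A) = P(A|B1)P(B1) + P(A|B2)P(B2) + P(A|B3)P(B3)
= 1/8*1/3 + 1/4*1/3 + 1/8*1/3
= 1/24 + 1/12 + 1/24 = 1/6

1/6


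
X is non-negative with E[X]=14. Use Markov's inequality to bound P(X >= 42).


Markov: P(X >= a) <= E[X]/a
P(X >= 42) <= 14/42 = 1/3

1/3


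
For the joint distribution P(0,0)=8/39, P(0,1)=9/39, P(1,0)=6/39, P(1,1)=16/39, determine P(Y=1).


P(Y=1) = P(0,1)+P(1,1) = 9/39 + 16/39 = 25/39

25/39


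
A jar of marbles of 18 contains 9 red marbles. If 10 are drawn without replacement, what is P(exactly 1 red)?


P(X=1) = C(9,1)*C(9,9) / C(18,10)
= 9*1 / 43758
= 9/43758 = 1/4862

1/4862


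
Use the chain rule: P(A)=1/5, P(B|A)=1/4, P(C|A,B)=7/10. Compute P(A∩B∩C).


P(A∩B∩C) = P(A) * P(B|A) * P(C|A∩B)
= 1/5 * 1/4 * 7/10
= 1/20 * 7/10 = 7/200

7/200


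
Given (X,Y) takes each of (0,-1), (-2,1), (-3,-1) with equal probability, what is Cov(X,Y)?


E[X]=-5/3, E[Y]=-1/3, E[XY]=1/3
Cov(X,Y) = E[XY] - E[X]E[Y] = 1/3 + 5/3*-1/3 = -2/9

-2/9


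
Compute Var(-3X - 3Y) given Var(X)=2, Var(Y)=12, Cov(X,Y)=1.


Var(-3X - 3Y) = (-3)^2*Var(X) + (-3)^2*Var(Y) + 2*(-3)*(-3)*Cov(X,Y)
= 9*2 + 9*12 + 18*1
= 18 + 108 + 18 = 144

144


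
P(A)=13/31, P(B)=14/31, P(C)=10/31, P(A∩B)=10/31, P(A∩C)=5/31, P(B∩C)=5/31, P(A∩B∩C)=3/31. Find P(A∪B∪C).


P(A∪B∪C) = P(A)+P(B)+P(C) - P(AB)-P(AC)-P(BC) + P(ABC)
= 13/31+14/31+10/31 - 10/31-5/31-5/31 + 3/31
= 20/31

20/31


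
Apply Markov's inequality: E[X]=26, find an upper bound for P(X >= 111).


Markov: P(X >= a) <= E[X]/a
P(X >= 111) <= 26/111

26/111


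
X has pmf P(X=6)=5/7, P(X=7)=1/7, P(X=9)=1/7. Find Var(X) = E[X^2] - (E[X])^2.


E[X] = 46/7, E[X^2] = 310/7
Var(X) = E[X^2] - (E[X])^2 = 310/7 - (46/7)^2 = 54/49

54/49


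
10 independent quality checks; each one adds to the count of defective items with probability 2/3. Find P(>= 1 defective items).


P(at least one) = 1 - P(none)
P(none) = (1 - 2/3)^10 = (1/3)^10 = 1/59049
P(at least one) = 1 - 1/59049 = 59048/59049

59048/59049


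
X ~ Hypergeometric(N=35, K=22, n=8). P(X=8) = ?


P(X=8) = C(22,8)*C(13,0) / C(35,8)
= 319770*1 / 23535820
= 319770/23535820 = 171/12586

171/12586


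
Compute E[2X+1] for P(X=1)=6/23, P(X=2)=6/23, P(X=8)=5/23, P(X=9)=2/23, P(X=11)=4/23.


E[2X+1] = sum(g(x)*P(x))
= 3*6/23 + 5*6/23 + 17*5/23 + 19*2/23 + 23*4/23
= 263/23

263/23


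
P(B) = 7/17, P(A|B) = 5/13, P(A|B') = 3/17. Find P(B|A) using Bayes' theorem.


P(A) = P(A|B)P(B) + P(A|B')P(B') = 5/13*7/17 + 3/17*10/17 = 985/3757
P(B|A) = P(A|B)P(B)/P(A) = (35/221)/(985/3757) = 119/197

119/197


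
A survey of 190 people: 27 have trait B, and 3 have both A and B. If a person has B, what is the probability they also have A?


P(A|B) = P(A∩B)/P(B) = (3/190)/(27/190) = 3/27 = 1/9

1/9


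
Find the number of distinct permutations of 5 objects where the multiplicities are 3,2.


5! = 120
Denominator: 3!=6 * 2!=2
Coefficient = 120 / 12 = 10

10


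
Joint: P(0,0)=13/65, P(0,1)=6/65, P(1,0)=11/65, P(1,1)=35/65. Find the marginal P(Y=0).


P(Y=0) = P(0,0)+P(1,0) = 13/65 + 11/65 = 24/65

24/65


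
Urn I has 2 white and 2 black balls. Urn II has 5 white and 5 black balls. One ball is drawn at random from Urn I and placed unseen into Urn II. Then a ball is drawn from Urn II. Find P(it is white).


P(transfer white) = 2/4 = 1/2; P(transfer black) = 1/2
If white transferred: Urn II has 6 white of 11, so P(white|white moved) = 6/11
If black transferred: Urn II has 5 white of 11, so P(white|black moved) = 5/11
By total probability: P(white) = 1/2*6/11 + 1/2*5/11 = 1/2

1/2


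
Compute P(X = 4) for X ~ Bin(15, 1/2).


P(X=4) = C(15,4) * p^4 * (1-p)^11
= 1365 * 1/16 * 1/2048
= 1365/32768

1365/32768


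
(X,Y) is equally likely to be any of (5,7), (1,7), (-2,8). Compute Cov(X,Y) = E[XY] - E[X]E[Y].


E[X]=4/3, E[Y]=22/3, E[XY]=26/3
Cov(X,Y) = E[XY] - E[X]E[Y] = 26/3 - 4/3*22/3 = -10/9

-10/9


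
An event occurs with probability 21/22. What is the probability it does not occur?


P(A') = 1 - P(A) = 1 - 21/22 = 1/22

1/22


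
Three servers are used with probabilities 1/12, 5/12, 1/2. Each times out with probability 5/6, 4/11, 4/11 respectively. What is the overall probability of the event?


P(A) = P(A|B1)P(B1) + P(A|B2)P(B2) + P(A|B3)P(B3)
= 5/6*1/12 + 4/11*5/12 + 4/11*1/2
= 5/72 + 5/33 + 2/11 = 29/72

29/72


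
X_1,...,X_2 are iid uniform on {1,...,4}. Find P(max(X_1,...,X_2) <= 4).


P(max <= 4) = P(all X_i <= 4) = (P(X_1 <= 4))^2
= (4/4)^2 = 1^2 = 1

1


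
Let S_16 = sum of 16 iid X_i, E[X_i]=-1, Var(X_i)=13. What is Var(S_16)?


By independence, Var(S_n) = n*Var(X_1) = 16*13 = 208

208


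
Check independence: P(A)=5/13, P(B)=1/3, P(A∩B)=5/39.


P(A)*P(B) = 5/13*1/3 = 5/39
P(A∩B) = 5/39, which equals P(A)P(B), so independent

Yes, A and B are independent


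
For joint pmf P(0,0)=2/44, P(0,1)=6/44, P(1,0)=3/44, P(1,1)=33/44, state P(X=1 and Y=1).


Read from table: P(X=1, Y=1) = 33/44 = 3/4

3/4


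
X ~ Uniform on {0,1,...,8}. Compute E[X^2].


E[X^2] = (1/9) * sum(x^2 for x=0..8)
= 204/9 = 68/3

68/3


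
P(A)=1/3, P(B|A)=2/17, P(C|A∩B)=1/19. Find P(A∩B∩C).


P(A∩B∩C) = P(A) * P(B|A) * P(C|A∩B)
= 1/3 * 2/17 * 1/19
= 2/51 * 1/19 = 2/969

2/969


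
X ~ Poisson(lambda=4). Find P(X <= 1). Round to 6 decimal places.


P(X<=1) = e^(-4)*4^0/0! + e^(-4)*4^1/1!
≈ 0.0183156389 + 0.0732625556
= 0.0915781945
≈ 0.091578

0.091578


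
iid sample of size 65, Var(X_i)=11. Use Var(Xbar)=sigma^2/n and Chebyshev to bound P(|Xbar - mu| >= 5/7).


Var(Xbar) = Var(X)/n = 11/65
Chebyshev: P(|Xbar-mu| >= 5/7) <= Var(Xbar)/(5/7)^2 = (11/65)/(25/49) = 539/1625

539/1625


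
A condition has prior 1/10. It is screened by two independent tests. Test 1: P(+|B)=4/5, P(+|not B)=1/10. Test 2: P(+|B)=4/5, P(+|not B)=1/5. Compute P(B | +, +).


After test 1: P(+) = 4/5*1/10 + 1/10*9/10 = 17/100
P(B|+) = (2/25)/(17/100) = 8/17
After test 2 (use post1 as new prior): P(+) = 4/5*8/17 + 1/5*9/17 = 41/85
P(B|+,+) = (32/85)/(41/85) = 32/41

32/41


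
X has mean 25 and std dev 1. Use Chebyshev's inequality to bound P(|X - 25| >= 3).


k = 3/1 = 3
Chebyshev: P(|X-mu| >= k*sigma) <= 1/k^2 = 1/3^2 = 1/9

1/9


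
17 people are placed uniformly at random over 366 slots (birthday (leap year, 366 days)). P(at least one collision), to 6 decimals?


P(all different) = prod((366-i)/366 for i=0..16) = 0.685712
P(at least one match) = 1 - 0.685712 = 0.314288

0.314288


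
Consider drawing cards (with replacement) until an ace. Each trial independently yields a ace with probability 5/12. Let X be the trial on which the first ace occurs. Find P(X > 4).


P(X > 4) = P(first 4 trials all fail) = (1-p)^4 = (7/12)^4 = 2401/20736

2401/20736


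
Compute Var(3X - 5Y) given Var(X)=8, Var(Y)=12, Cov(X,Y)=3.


Var(3X - 5Y) = 3^2*Var(X) + (-5)^2*Var(Y) + 2*3*(-5)*Cov(X,Y)
= 9*8 + 25*12 - 30*3
= 72 + 300 - 90 = 282

282


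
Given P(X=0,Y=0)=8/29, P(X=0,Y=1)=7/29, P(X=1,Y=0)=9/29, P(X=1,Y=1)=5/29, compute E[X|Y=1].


P(Y=1) = 12/29
E[X|Y=1] = (0*7 + 1*5)/12 = 5/12

5/12


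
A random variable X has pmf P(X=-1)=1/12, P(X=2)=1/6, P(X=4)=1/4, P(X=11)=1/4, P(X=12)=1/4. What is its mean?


E[X] = sum(x * P(x))
= -1*1/12 + 2*1/6 + 4*1/4 + 11*1/4 + 12*1/4
= 7

7


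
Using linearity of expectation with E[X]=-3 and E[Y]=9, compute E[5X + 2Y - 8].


E[5X + 2Y - 8] = 5*E[X] + 2*E[Y] - 8
= (5)*(-3) + (2)*(9) + (-8)
= -15 + 18 - 8 = -5

-5


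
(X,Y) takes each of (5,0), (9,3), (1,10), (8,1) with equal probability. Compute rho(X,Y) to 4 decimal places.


Cov(X,Y) = -8.8750, Var(X) = 9.6875, Var(Y) = 15.2500
rho = Cov/(sqrt(VarX)*sqrt(VarY)) = -0.7302

-0.7302


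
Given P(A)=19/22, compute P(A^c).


P(A') = 1 - P(A) = 1 - 19/22 = 3/22

3/22


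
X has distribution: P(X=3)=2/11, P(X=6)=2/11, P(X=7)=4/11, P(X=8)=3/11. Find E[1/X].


E[1/X] = sum(g(x)*P(x))
= 1/3*2/11 + 1/6*2/11 + 1/7*4/11 + 1/8*3/11
= 109/616

109/616


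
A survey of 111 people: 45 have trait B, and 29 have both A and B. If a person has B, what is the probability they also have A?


P(A|B) = P(A∩B)/P(B) = (29/111)/(45/111) = 29/45

29/45


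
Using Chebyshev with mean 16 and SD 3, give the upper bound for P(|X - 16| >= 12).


k = 12/3 = 4
Chebyshev: P(|X-mu| >= k*sigma) <= 1/k^2 = 1/4^2 = 1/16

1/16


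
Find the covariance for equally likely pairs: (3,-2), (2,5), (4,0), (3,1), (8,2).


E[X]=4, E[Y]=6/5, E[XY]=23/5
Cov(X,Y) = E[XY] - E[X]E[Y] = 23/5 - 4*6/5 = -1/5

-1/5


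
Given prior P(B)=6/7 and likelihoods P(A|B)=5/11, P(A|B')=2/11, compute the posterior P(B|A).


P(A) = P(A|B)P(B) + P(A|B')P(B') = 5/11*6/7 + 2/11*1/7 = 32/77
P(B|A) = P(A|B)P(B)/P(A) = (30/77)/(32/77) = 15/16

15/16


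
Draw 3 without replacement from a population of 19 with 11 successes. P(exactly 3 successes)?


P(X=3) = C(11,3)*C(8,0) / C(19,3)
= 165*1 / 969
= 165/969 = 55/323

55/323


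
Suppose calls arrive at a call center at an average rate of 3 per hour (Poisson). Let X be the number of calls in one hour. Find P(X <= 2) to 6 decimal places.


P(X<=2) = e^(-3)*3^0/0! + e^(-3)*3^1/1! + e^(-3)*3^2/2!
≈ 0.0497870684 + 0.1493612051 + 0.2240418077
= 0.4231900812
≈ 0.423190

0.423190


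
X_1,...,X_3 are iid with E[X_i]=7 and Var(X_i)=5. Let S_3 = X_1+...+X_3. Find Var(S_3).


By independence, Var(S_n) = n*Var(X_1) = 3*5 = 15

15


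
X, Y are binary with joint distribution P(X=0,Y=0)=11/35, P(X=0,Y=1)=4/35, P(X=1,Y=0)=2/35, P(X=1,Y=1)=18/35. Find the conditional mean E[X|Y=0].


P(Y=0) = 13/35
E[X|Y=0] = (0*11 + 1*2)/13 = 2/13

2/13


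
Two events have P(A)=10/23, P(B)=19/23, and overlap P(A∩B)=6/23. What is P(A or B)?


P(A∪B) = P(A) + P(B) - P(A∩B)
= 10/23 + 19/23 - 6/23 = 1

1


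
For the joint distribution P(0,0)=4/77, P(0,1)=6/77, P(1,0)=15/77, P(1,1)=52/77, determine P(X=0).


P(X=0) = P(0,0)+P(0,1) = 4/77 + 6/77 = 10/77

10/77


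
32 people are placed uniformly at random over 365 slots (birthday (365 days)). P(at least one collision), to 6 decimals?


P(all different) = prod((365-i)/365 for i=0..31) = 0.246652
P(at least one match) = 1 - 0.246652 = 0.753348

0.753348


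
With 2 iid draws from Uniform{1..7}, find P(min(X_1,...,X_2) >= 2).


P(min >= 2) = P(all X_i >= 2) = (P(X_1 >= 2))^2
= (6/7)^2 = 36/49

36/49


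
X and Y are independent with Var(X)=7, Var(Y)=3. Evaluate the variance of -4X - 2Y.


Independence => Cov(X,Y)=0
Var(-4X - 2Y) = (-4)^2*Var(X) + (-2)^2*Var(Y)
= 16*7 + 4*3 = 124

124


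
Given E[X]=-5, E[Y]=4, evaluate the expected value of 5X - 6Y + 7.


E[5X - 6Y + 7] = 5*E[X] - 6*E[Y] + 7
= (5)*(-5) + (-6)*(4) + (7)
= -25 - 24 + 7 = -42

-42


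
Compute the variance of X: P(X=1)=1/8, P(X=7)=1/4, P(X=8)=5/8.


E[X] = 55/8, E[X^2] = 419/8
Var(X) = E[X^2] - (E[X])^2 = 419/8 - (55/8)^2 = 327/64

327/64


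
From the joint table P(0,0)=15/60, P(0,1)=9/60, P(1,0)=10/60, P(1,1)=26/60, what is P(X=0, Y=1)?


Read from table: P(X=0, Y=1) = 9/60 = 3/20

3/20


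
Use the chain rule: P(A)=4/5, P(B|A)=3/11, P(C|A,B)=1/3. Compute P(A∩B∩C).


P(A∩B∩C) = P(A) * P(B|A) * P(C|A∩B)
= 4/5 * 3/11 * 1/3
= 12/55 * 1/3 = 4/55

4/55


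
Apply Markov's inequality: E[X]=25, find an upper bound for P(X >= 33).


Markov: P(X >= a) <= E[X]/a
P(X >= 33) <= 25/33

25/33


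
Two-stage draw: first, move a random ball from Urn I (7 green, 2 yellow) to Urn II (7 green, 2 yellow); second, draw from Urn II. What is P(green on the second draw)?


P(transfer green) = 7/9; P(transfer yellow) = 2/9
If green transferred: Urn II has 8 green of 10, so P(green|green moved) = 4/5
If yellow transferred: Urn II has 7 green of 10, so P(green|yellow moved) = 7/10
By total probability: P(green) = 7/9*4/5 + 2/9*7/10 = 7/9

7/9


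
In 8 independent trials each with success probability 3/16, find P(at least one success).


P(at least one) = 1 - P(none)
P(none) = (1 - 3/16)^8 = (13/16)^8 = 815730721/4294967296
P(at least one) = 1 - 815730721/4294967296 = 3479236575/4294967296

3479236575/4294967296


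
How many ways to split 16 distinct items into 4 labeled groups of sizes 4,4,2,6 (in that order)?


16! = 20922789888000
Denominator: 4!=24 * 4!=24 * 2!=2 * 6!=720
Coefficient = 20922789888000 / 829440 = 25225200

25225200


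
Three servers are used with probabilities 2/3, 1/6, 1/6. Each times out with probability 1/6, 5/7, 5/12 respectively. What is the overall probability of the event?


P(A) = P(A|B1)P(B1) + P(A|B2)P(B2) + P(A|B3)P(B3)
= 1/6*2/3 + 5/7*1/6 + 5/12*1/6
= 1/9 + 5/42 + 5/72 = 151/504

151/504


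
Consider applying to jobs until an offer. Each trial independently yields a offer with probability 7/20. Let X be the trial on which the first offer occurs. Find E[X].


For geometric (trials until first success), E[X] = 1/p = 1/(7/20) = 20/7

20/7


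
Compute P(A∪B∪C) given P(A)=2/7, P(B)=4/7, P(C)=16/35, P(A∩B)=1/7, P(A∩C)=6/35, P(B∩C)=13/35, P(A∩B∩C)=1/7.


P(A∪B∪C) = P(A)+P(B)+P(C) - P(AB)-P(AC)-P(BC) + P(ABC)
= 2/7+4/7+16/35 - 1/7-6/35-13/35 + 1/7
= 27/35

27/35


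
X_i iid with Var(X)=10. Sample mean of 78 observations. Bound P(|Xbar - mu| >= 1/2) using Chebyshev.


Var(Xbar) = Var(X)/n = 10/78
Chebyshev: P(|Xbar-mu| >= 1/2) <= Var(Xbar)/(1/2)^2 = (5/39)/(1/4) = 20/39

20/39


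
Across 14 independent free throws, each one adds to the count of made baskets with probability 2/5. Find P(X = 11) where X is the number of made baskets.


P(X=11) = C(14,11) * p^11 * (1-p)^3
= 364 * 2048/48828125 * 27/125
= 20127744/6103515625

20127744/6103515625


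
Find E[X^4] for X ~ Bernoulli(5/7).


For Bernoulli: X in {0,1}
E[X^4] = 0^4*(1-5/7) + 1^4*5/7 = 5/7

5/7


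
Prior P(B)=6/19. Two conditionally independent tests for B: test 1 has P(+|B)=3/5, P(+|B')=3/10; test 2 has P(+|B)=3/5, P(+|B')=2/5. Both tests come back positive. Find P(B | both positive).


After test 1: P(+) = 3/5*6/19 + 3/10*13/19 = 15/38
P(B|+) = (18/95)/(15/38) = 12/25
After test 2 (use post1 as new prior): P(+) = 3/5*12/25 + 2/5*13/25 = 62/125
P(B|+,+) = (36/125)/(62/125) = 18/31

18/31


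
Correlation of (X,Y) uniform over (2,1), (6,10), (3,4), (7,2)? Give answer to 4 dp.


Cov(X,Y) = 2.8750, Var(X) = 4.2500, Var(Y) = 12.1875
rho = Cov/(sqrt(VarX)*sqrt(VarY)) = 0.3995

0.3995


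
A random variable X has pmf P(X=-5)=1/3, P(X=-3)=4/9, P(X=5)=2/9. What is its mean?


E[X] = sum(x * P(x))
= -5*1/3 - 3*4/9 + 5*2/9
= -17/9

-17/9


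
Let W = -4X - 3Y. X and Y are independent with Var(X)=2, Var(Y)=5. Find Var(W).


Independence => Cov(X,Y)=0
Var(-4X - 3Y) = (-4)^2*Var(X) + (-3)^2*Var(Y)
= 16*2 + 9*5 = 77

77


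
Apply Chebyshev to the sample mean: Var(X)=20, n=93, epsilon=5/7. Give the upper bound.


Var(Xbar) = Var(X)/n = 20/93
Chebyshev: P(|Xbar-mu| >= 5/7) <= Var(Xbar)/(5/7)^2 = (20/93)/(25/49) = 196/465

196/465


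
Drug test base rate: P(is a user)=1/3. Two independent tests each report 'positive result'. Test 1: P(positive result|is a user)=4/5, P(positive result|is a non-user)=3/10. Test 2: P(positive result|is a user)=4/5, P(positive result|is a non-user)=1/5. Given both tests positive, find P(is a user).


After test 1: P(+) = 4/5*1/3 + 3/10*2/3 = 7/15
P(B|+) = (4/15)/(7/15) = 4/7
After test 2 (use post1 as new prior): P(+) = 4/5*4/7 + 1/5*3/7 = 19/35
P(B|+,+) = (16/35)/(19/35) = 16/19

16/19


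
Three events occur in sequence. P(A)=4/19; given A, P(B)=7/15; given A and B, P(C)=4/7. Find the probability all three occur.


P(A∩B∩C) = P(A) * P(B|A) * P(C|A∩B)
= 4/19 * 7/15 * 4/7
= 28/285 * 4/7 = 16/285

16/285


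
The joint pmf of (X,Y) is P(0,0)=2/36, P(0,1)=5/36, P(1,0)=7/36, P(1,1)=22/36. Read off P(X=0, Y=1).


Read from table: P(X=0, Y=1) = 5/36

5/36


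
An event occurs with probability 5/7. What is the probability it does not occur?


P(A') = 1 - P(A) = 1 - 5/7 = 2/7

2/7


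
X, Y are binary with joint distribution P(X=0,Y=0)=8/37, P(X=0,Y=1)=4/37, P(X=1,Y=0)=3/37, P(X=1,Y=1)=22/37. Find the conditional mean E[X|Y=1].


P(Y=1) = 26/37
E[X|Y=1] = (0*4 + 1*22)/26 = 22/26 = 11/13

11/13


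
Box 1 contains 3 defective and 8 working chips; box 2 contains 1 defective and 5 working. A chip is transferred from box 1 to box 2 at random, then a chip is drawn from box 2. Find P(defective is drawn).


P(transfer defective) = 3/11; P(transfer working) = 8/11
If defective transferred: Urn II has 2 defective of 7, so P(defective|defective moved) = 2/7
If working transferred: Urn II has 1 defective of 7, so P(defective|working moved) = 1/7
By total probability: P(defective) = 3/11*2/7 + 8/11*1/7 = 2/11

2/11


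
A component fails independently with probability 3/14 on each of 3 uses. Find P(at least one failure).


P(at least one) = 1 - P(none)
P(none) = (1 - 3/14)^3 = (11/14)^3 = 1331/2744
P(at least one) = 1 - 1331/2744 = 1413/2744

1413/2744


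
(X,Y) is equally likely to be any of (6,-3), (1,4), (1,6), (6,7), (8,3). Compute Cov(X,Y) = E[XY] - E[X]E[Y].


E[X]=22/5, E[Y]=17/5, E[XY]=58/5
Cov(X,Y) = E[XY] - E[X]E[Y] = 58/5 - 22/5*17/5 = -84/25

-84/25


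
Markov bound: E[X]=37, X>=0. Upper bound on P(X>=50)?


Markov: P(X >= a) <= E[X]/a
P(X >= 50) <= 37/50

37/50


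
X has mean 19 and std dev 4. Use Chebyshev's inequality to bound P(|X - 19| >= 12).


k = 12/4 = 3
Chebyshev: P(|X-mu| >= k*sigma) <= 1/k^2 = 1/3^2 = 1/9

1/9


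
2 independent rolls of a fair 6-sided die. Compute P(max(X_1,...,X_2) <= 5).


P(max <= 5) = P(all X_i <= 5) = (P(X_1 <= 5))^2
= (5/6)^2 = 25/36

25/36


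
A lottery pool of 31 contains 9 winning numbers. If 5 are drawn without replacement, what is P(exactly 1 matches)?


P(X=1) = C(9,1)*C(22,4) / C(31,5)
= 9*7315 / 169911
= 65835/169911 = 1045/2697

1045/2697


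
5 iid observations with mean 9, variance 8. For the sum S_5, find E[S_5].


E[S_n] = n*E[X_1] = 5*9 = 45

45


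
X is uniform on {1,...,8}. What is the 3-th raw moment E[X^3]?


E[X^3] = (1/8) * sum(x^3 for x=1..8)
= 1296/8 = 162

162


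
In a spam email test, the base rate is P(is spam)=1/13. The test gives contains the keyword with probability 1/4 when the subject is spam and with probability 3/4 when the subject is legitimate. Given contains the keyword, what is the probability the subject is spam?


P(A) = P(A|B)P(B) + P(A|B')P(B') = 1/4*1/13 + 3/4*12/13 = 37/52
P(B|A) = P(A|B)P(B)/P(A) = (1/52)/(37/52) = 1/37

1/37


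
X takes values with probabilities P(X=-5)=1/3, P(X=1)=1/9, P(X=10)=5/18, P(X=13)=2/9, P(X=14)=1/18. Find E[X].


E[X] = sum(x * P(x))
= -5*1/3 + 1*1/9 + 10*5/18 + 13*2/9 + 14*1/18
= 44/9

44/9


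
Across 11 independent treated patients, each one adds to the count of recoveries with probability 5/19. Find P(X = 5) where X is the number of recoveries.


P(X=5) = C(11,5) * p^5 * (1-p)^6
= 462 * 3125/2476099 * 7529536/47045881
= 10870767600000/116490258898219

10870767600000/116490258898219


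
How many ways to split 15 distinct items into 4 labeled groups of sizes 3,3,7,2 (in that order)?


15! = 1307674368000
Denominator: 3!=6 * 3!=6 * 7!=5040 * 2!=2
Coefficient = 1307674368000 / 362880 = 3603600

3603600


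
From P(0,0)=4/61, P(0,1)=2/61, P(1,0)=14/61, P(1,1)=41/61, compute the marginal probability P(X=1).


P(X=1) = P(1,0)+P(1,1) = 14/61 + 41/61 = 55/61

55/61


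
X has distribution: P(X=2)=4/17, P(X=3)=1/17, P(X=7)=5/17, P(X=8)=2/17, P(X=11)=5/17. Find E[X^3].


E[X^3] = sum(g(x)*P(x))
= 8*4/17 + 27*1/17 + 343*5/17 + 512*2/17 + 1331*5/17
= 9453/17

9453/17


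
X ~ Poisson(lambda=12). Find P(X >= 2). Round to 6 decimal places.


P(X>=2) = 1 - P(X<=1) = 1 - (e^(-12)*12^0/0! + e^(-12)*12^1/1!)
≈ 1 - (0.0000061442 + 0.0000737305)
= 1 - 0.0000798747 = 0.9999201253
≈ 0.999920

0.999920


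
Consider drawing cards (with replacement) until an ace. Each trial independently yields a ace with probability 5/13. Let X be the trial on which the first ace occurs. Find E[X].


For geometric (trials until first success), E[X] = 1/p = 1/(5/13) = 13/5

13/5


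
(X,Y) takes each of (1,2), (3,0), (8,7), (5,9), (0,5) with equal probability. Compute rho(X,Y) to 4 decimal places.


Cov(X,Y) = 4.9600, Var(X) = 8.2400, Var(Y) = 10.6400
rho = Cov/(sqrt(VarX)*sqrt(VarY)) = 0.5297

0.5297


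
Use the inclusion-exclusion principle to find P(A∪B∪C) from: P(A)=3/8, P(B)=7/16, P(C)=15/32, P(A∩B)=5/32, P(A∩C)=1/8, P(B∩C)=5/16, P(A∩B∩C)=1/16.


P(A∪B∪C) = P(A)+P(B)+P(C) - P(AB)-P(AC)-P(BC) + P(ABC)
= 3/8+7/16+15/32 - 5/32-1/8-5/16 + 1/16
= 3/4

3/4


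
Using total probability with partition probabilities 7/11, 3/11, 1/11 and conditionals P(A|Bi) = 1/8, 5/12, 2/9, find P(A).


P(A) = P(A|B1)P(B1) + P(A|B2)P(B2) + P(A|B3)P(B3)
= 1/8*7/11 + 5/12*3/11 + 2/9*1/11
= 7/88 + 5/44 + 2/99 = 169/792

169/792


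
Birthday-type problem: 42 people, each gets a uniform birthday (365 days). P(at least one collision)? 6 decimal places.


P(all different) = prod((365-i)/365 for i=0..41) = 0.085970
P(at least one match) = 1 - 0.085970 = 0.914030

0.914030


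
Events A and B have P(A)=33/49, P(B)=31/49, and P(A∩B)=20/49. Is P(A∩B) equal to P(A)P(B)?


P(A)*P(B) = 33/49*31/49 = 1023/2401
P(A∩B) = 20/49 != 1023/2401, so not independent

No, A and B are not independent


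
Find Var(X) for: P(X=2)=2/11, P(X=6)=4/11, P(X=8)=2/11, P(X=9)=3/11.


E[X] = 71/11, E[X^2] = 523/11
Var(X) = E[X^2] - (E[X])^2 = 523/11 - (71/11)^2 = 712/121

712/121


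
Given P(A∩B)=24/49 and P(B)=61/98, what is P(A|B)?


P(A|B) = P(A∩B)/P(B) = (48/98)/(61/98) = 48/61

48/61


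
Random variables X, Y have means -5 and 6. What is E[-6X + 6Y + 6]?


E[-6X + 6Y + 6] = -6*E[X] + 6*E[Y] + 6
= (-6)*(-5) + (6)*(6) + (6)
= 30 + 36 + 6 = 72

72


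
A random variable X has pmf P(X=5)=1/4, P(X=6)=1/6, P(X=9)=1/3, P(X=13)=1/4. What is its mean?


E[X] = sum(x * P(x))
= 5*1/4 + 6*1/6 + 9*1/3 + 13*1/4
= 17/2

17/2


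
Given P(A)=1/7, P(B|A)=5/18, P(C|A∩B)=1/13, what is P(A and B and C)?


P(A∩B∩C) = P(A) * P(B|A) * P(C|A∩B)
= 1/7 * 5/18 * 1/13
= 5/126 * 1/13 = 5/1638

5/1638


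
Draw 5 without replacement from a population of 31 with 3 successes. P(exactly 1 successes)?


P(X=1) = C(3,1)*C(28,4) / C(31,5)
= 3*20475 / 169911
= 61425/169911 = 325/899

325/899


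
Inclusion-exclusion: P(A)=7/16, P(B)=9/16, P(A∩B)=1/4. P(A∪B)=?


P(A∪B) = P(A) + P(B) - P(A∩B)
= 7/16 + 9/16 - 1/4 = 3/4

3/4


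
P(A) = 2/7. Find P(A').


P(A') = 1 - P(A) = 1 - 2/7 = 5/7

5/7


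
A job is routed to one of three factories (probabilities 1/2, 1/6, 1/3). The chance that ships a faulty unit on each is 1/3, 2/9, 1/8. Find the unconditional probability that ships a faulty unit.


P(A) = P(A|B1)P(B1) + P(A|B2)P(B2) + P(A|B3)P(B3)
= 1/3*1/2 + 2/9*1/6 + 1/8*1/3
= 1/6 + 1/27 + 1/24 = 53/216

53/216


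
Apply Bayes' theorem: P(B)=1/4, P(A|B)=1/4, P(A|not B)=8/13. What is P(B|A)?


P(A) = P(A|B)P(B) + P(A|B')P(B') = 1/4*1/4 + 8/13*3/4 = 109/208
P(B|A) = P(A|B)P(B)/P(A) = (1/16)/(109/208) = 13/109

13/109


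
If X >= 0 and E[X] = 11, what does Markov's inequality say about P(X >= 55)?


Markov: P(X >= a) <= E[X]/a
P(X >= 55) <= 11/55 = 1/5

1/5


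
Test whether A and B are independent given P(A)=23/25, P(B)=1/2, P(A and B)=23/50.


P(A)*P(B) = 23/25*1/2 = 23/50
P(A∩B) = 23/50, which equals P(A)P(B), so independent

Yes, A and B are independent


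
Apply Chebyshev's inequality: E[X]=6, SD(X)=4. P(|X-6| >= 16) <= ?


k = 16/4 = 4
Chebyshev: P(|X-mu| >= k*sigma) <= 1/k^2 = 1/4^2 = 1/16

1/16


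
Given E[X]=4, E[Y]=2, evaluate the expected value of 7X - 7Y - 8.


E[7X - 7Y - 8] = 7*E[X] - 7*E[Y] - 8
= (7)*(4) + (-7)*(2) + (-8)
= 28 - 14 - 8 = 6

6


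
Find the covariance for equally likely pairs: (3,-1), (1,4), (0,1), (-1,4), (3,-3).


E[X]=6/5, E[Y]=1, E[XY]=-12/5
Cov(X,Y) = E[XY] - E[X]E[Y] = -12/5 - 6/5*1 = -18/5

-18/5


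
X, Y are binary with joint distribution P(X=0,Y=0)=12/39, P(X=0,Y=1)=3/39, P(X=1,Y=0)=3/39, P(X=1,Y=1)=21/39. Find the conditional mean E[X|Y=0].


P(Y=0) = 15/39
E[X|Y=0] = (0*12 + 1*3)/15 = 3/15 = 1/5

1/5


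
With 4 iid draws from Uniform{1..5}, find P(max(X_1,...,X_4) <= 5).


P(max <= 5) = P(all X_i <= 5) = (P(X_1 <= 5))^4
= (5/5)^4 = 1^4 = 1

1


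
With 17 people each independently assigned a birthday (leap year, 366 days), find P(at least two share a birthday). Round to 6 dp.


P(all different) = prod((366-i)/366 for i=0..16) = 0.685712
P(at least one match) = 1 - 0.685712 = 0.314288

0.314288


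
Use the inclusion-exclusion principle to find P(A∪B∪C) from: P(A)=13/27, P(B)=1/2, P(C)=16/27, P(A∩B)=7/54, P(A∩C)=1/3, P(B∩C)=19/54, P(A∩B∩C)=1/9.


P(A∪B∪C) = P(A)+P(B)+P(C) - P(AB)-P(AC)-P(BC) + P(ABC)
= 13/27+1/2+16/27 - 7/54-1/3-19/54 + 1/9
= 47/54

47/54


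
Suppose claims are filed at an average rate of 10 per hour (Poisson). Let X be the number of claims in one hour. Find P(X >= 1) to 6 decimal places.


P(X>=1) = 1 - P(X<=0) = 1 - (e^(-10)*10^0/0!)
≈ 1 - 0.0000453999 = 0.9999546001
≈ 0.999955

0.999955


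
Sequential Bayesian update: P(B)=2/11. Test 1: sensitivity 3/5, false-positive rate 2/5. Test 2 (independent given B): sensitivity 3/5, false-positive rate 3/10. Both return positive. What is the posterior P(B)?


After test 1: P(+) = 3/5*2/11 + 2/5*9/11 = 24/55
P(B|+) = (6/55)/(24/55) = 1/4
After test 2 (use post1 as new prior): P(+) = 3/5*1/4 + 3/10*3/4 = 3/8
P(B|+,+) = (3/20)/(3/8) = 2/5

2/5


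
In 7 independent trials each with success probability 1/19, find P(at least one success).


P(at least one) = 1 - P(none)
P(none) = (1 - 1/19)^7 = (18/19)^7 = 612220032/893871739
P(at least one) = 1 - 612220032/893871739 = 281651707/893871739

281651707/893871739


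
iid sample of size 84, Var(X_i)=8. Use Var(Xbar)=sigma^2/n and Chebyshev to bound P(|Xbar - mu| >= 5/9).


Var(Xbar) = Var(X)/n = 8/84
Chebyshev: P(|Xbar-mu| >= 5/9) <= Var(Xbar)/(5/9)^2 = (2/21)/(25/81) = 54/175

54/175


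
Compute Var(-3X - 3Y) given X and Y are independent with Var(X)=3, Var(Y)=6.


Independence => Cov(X,Y)=0
Var(-3X - 3Y) = (-3)^2*Var(X) + (-3)^2*Var(Y)
= 9*3 + 9*6 = 81

81


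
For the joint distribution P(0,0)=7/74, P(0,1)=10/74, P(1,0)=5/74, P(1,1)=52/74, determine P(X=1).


P(X=1) = P(1,0)+P(1,1) = 5/74 + 52/74 = 57/74

57/74


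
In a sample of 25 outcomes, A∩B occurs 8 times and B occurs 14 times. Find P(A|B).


P(A|B) = P(A∩B)/P(B) = (8/25)/(14/25) = 8/14 = 4/7

4/7


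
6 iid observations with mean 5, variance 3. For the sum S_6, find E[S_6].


E[S_n] = n*E[X_1] = 6*5 = 30

30


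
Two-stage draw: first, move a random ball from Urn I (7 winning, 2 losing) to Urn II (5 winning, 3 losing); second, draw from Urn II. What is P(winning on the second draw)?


P(transfer winning) = 7/9; P(transfer losing) = 2/9
If winning transferred: Urn II has 6 winning of 9, so P(winning|winning moved) = 2/3
If losing transferred: Urn II has 5 winning of 9, so P(winning|losing moved) = 5/9
By total probability: P(winning) = 7/9*2/3 + 2/9*5/9 = 52/81

52/81


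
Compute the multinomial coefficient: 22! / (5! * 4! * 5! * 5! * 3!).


22! = 1124000727777607680000
Denominator: 5!=120 * 4!=24 * 5!=120 * 5!=120 * 3!=6
Coefficient = 1124000727777607680000 / 248832000 = 4517106834240

4517106834240


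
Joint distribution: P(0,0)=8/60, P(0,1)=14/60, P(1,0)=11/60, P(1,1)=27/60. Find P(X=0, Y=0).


Read from table: P(X=0, Y=0) = 8/60 = 2/15

2/15


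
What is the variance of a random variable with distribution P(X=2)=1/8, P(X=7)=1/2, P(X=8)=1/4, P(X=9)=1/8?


E[X] = 55/8, E[X^2] = 409/8
Var(X) = E[X^2] - (E[X])^2 = 409/8 - (55/8)^2 = 247/64

247/64


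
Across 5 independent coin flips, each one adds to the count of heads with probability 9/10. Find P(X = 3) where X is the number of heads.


P(X=3) = C(5,3) * p^3 * (1-p)^2
= 10 * 729/1000 * 1/100
= 729/10000

729/10000


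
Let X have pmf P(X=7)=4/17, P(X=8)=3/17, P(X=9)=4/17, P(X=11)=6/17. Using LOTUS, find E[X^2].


E[X^2] = sum(g(x)*P(x))
= 49*4/17 + 64*3/17 + 81*4/17 + 121*6/17
= 1438/17

1438/17


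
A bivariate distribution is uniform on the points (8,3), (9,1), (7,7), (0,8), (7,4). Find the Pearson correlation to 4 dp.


Cov(X,Y) = -6.5200, Var(X) = 10.1600, Var(Y) = 6.6400
rho = Cov/(sqrt(VarX)*sqrt(VarY)) = -0.7938

-0.7938


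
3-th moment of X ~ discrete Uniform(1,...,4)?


E[X^3] = (1/4) * sum(x^3 for x=1..4)
= 100/4 = 25

25


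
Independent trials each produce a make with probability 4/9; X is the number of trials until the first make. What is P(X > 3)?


P(X > 3) = P(first 3 trials all fail) = (1-p)^3 = (5/9)^3 = 125/729

125/729


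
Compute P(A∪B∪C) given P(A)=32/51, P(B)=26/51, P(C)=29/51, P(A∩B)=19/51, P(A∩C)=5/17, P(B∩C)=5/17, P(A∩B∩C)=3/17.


P(A∪B∪C) = P(A)+P(B)+P(C) - P(AB)-P(AC)-P(BC) + P(ABC)
= 32/51+26/51+29/51 - 19/51-5/17-5/17 + 3/17
= 47/51

47/51


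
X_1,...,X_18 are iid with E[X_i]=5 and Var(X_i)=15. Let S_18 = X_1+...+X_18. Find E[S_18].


E[S_n] = n*E[X_1] = 18*5 = 90

90


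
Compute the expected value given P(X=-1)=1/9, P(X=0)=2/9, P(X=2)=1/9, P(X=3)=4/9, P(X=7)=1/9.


E[X] = sum(x * P(x))
= -1*1/9 + 0*2/9 + 2*1/9 + 3*4/9 + 7*1/9
= 20/9

20/9


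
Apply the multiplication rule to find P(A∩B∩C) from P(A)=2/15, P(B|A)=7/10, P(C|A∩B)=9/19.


P(A∩B∩C) = P(A) * P(B|A) * P(C|A∩B)
= 2/15 * 7/10 * 9/19
= 7/75 * 9/19 = 21/475

21/475


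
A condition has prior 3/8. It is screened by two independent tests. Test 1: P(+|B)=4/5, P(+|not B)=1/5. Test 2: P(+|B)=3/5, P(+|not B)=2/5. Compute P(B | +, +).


After test 1: P(+) = 4/5*3/8 + 1/5*5/8 = 17/40
P(B|+) = (3/10)/(17/40) = 12/17
After test 2 (use post1 as new prior): P(+) = 3/5*12/17 + 2/5*5/17 = 46/85
P(B|+,+) = (36/85)/(46/85) = 18/23

18/23


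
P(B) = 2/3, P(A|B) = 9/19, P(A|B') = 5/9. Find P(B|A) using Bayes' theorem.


P(A) = P(A|B)P(B) + P(A|B')P(B') = 9/19*2/3 + 5/9*1/3 = 257/513
P(B|A) = P(A|B)P(B)/P(A) = (6/19)/(257/513) = 162/257

162/257


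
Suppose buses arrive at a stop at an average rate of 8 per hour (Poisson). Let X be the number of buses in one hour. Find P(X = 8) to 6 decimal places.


P(X=8) = e^(-8) * 8^8 / 8!
≈ 0.0003354626279 * 16777216 / 40320
≈ 0.139587

0.139587


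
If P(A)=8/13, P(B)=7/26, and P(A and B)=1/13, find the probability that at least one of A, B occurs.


P(A∪B) = P(A) + P(B) - P(A∩B)
= 8/13 + 7/26 - 1/13 = 21/26

21/26


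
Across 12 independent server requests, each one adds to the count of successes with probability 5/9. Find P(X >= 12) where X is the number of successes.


P(X>=12) = P(X=12)
= 244140625/282429536481
= 244140625/282429536481

244140625/282429536481


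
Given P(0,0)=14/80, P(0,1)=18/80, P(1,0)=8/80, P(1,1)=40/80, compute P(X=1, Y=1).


Read from table: P(X=1, Y=1) = 40/80 = 1/2

1/2


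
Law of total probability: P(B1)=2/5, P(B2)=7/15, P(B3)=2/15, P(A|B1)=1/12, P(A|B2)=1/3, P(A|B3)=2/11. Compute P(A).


P(A) = P(A|B1)P(B1) + P(A|B2)P(B2) + P(A|B3)P(B3)
= 1/12*2/5 + 1/3*7/15 + 2/11*2/15
= 1/30 + 7/45 + 4/165 = 211/990

211/990


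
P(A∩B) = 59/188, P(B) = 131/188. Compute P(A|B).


P(A|B) = P(A∩B)/P(B) = (59/188)/(131/188) = 59/131

59/131


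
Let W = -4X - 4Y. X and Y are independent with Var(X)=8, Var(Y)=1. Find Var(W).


Independence => Cov(X,Y)=0
Var(-4X - 4Y) = (-4)^2*Var(X) + (-4)^2*Var(Y)
= 16*8 + 16*1 = 144

144


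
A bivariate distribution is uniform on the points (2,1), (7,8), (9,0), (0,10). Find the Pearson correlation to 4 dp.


Cov(X,Y) = -6.8750, Var(X) = 13.2500, Var(Y) = 18.6875
rho = Cov/(sqrt(VarX)*sqrt(VarY)) = -0.4369

-0.4369


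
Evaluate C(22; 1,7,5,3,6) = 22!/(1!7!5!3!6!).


22! = 1124000727777607680000
Denominator: 1!=1 * 7!=5040 * 5!=120 * 3!=6 * 6!=720
Coefficient = 1124000727777607680000 / 2612736000 = 430200650880

430200650880


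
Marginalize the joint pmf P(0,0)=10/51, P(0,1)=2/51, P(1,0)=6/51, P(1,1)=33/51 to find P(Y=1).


P(Y=1) = P(0,1)+P(1,1) = 2/51 + 33/51 = 35/51

35/51


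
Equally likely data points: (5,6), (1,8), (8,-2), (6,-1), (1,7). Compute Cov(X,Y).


E[X]=21/5, E[Y]=18/5, E[XY]=23/5
Cov(X,Y) = E[XY] - E[X]E[Y] = 23/5 - 21/5*18/5 = -263/25

-263/25


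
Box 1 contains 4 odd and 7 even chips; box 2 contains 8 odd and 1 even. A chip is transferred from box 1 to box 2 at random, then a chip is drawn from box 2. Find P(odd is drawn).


P(transfer odd) = 4/11; P(transfer even) = 7/11
If odd transferred: Urn II has 9 odd of 10, so P(odd|odd moved) = 9/10
If even transferred: Urn II has 8 odd of 10, so P(odd|even moved) = 4/5
By total probability: P(odd) = 4/11*9/10 + 7/11*4/5 = 46/55

46/55


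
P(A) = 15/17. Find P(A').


P(A') = 1 - P(A) = 1 - 15/17 = 2/17

2/17


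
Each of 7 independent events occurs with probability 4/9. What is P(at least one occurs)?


P(at least one) = 1 - P(none)
P(none) = (1 - 4/9)^7 = (5/9)^7 = 78125/4782969
P(at least one) = 1 - 78125/4782969 = 4704844/4782969

4704844/4782969


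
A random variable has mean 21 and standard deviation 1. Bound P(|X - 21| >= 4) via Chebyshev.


k = 4/1 = 4
Chebyshev: P(|X-mu| >= k*sigma) <= 1/k^2 = 1/4^2 = 1/16

1/16


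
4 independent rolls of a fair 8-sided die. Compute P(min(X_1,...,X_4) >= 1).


P(min >= 1) = P(all X_i >= 1) = (P(X_1 >= 1))^4
= (8/8)^4 = 1^4 = 1

1


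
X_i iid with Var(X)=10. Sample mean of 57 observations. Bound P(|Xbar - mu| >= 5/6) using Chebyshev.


Var(Xbar) = Var(X)/n = 10/57
Chebyshev: P(|Xbar-mu| >= 5/6) <= Var(Xbar)/(5/6)^2 = (10/57)/(25/36) = 24/95

24/95


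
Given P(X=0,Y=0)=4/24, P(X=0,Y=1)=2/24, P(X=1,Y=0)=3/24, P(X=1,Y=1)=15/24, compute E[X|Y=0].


P(Y=0) = 7/24
E[X|Y=0] = (0*4 + 1*3)/7 = 3/7

3/7


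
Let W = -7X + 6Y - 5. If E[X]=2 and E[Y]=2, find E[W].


E[-7X + 6Y - 5] = -7*E[X] + 6*E[Y] - 5
= (-7)*(2) + (6)*(2) + (-5)
= -14 + 12 - 5 = -7

-7


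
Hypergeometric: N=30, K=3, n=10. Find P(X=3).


P(X=3) = C(3,3)*C(27,7) / C(30,10)
= 1*888030 / 30045015
= 888030/30045015 = 6/203

6/203


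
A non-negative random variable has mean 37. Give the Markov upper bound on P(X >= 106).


Markov: P(X >= a) <= E[X]/a
P(X >= 106) <= 37/106

37/106


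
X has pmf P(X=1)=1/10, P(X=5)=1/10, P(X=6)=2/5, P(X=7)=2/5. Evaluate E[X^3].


E[X^3] = sum(x^3 * P(x))
= 1*1/10 + 125*1/10 + 216*2/5 + 343*2/5
= 1181/5

1181/5


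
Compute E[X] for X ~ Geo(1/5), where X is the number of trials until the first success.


For geometric (trials until first success), E[X] = 1/p = 1/(1/5) = 5

5
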